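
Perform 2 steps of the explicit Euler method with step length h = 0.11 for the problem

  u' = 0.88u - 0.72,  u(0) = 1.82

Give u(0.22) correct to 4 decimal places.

2.0233

Euler: u_{n+1} = u_n + h·f(t_n, u_n).
t=0.000000, u=1.820000: f=0.881600 → u ← 1.820000 + 0.11·0.881600 = 1.916976
t=0.110000, u=1.916976: f=0.966939 → u ← 1.916976 + 0.11·0.966939 = 2.023339
u(0.22) ≈ 2.0233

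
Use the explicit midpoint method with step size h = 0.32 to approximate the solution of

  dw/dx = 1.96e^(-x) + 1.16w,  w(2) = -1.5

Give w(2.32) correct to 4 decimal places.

-2.0721

Midpoint: k1 = f(x_n, w_n); k2 = f(x_n + h/2, w_n + (h/2)·k1); w_{n+1} = w_n + h·k2.
x=2.000000, w=-1.500000:
  k1 = f(2.000000, -1.500000) = -1.474743
  k2 = f(2.160000, -1.735959) = -1.787675
  w ← -1.500000 + 0.32·(-1.787675) = -2.072056
w(2.32) ≈ -2.0721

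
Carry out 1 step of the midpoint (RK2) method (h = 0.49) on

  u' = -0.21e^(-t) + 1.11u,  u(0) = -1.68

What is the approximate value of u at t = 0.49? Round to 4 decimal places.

Midpoint: k1 = f(t_n, u_n); k2 = f(t_n + h/2, u_n + (h/2)·k1); u_{n+1} = u_n + h·k2.
t=0.000000, u=-1.680000:
  k1 = f(0.000000, -1.680000) = -2.074800
  k2 = f(0.245000, -2.188326) = -2.593410
  u ← -1.680000 + 0.49·(-2.593410) = -2.950771
u(0.49) ≈ -2.9508

-2.9508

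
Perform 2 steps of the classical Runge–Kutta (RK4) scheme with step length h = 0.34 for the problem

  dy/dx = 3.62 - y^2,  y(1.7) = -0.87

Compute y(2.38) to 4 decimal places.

RK4: k1 = f(x_n, y_n); k2 = f(x_n + h/2, y_n + (h/2)·k1); k3 = f(x_n + h/2, y_n + (h/2)·k2); k4 = f(x_n + h, y_n + h·k3); y_{n+1} = y_n + (h/6)·(k1 + 2k2 + 2k3 + k4).
x=1.700000, y=-0.870000:
  k1 = f(1.700000, -0.870000) = 2.863100
  k2 = f(1.870000, -0.383273) = 3.473102
  k3 = f(1.870000, -0.279573) = 3.541839
  k4 = f(2.040000, 0.334225) = 3.508293
  y ← -0.870000 + (0.34/6)·(k1 + 2k2 + 2k3 + k4) = 0.286072
x=2.040000, y=0.286072:
  k1 = f(2.040000, 0.286072) = 3.538163
  k2 = f(2.210000, 0.887560) = 2.832237
  k3 = f(2.210000, 0.767553) = 3.030863
  k4 = f(2.380000, 1.316566) = 1.886655
  y ← 0.286072 + (0.34/6)·(k1 + 2k2 + 2k3 + k4) = 1.257963
y(2.38) ≈ 1.2580

1.2580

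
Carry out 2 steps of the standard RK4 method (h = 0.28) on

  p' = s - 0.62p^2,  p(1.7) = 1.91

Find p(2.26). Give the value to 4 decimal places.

1.8405

RK4: k1 = f(s_n, p_n); k2 = f(s_n + h/2, p_n + (h/2)·k1); k3 = f(s_n + h/2, p_n + (h/2)·k2); k4 = f(s_n + h, p_n + h·k3); p_{n+1} = p_n + (h/6)·(k1 + 2k2 + 2k3 + k4).
s=1.700000, p=1.910000:
  k1 = f(1.700000, 1.910000) = -0.561822
  k2 = f(1.840000, 1.831345) = -0.239371
  k3 = f(1.840000, 1.876488) = -0.343149
  k4 = f(1.980000, 1.813918) = -0.059986
  p ← 1.910000 + (0.28/6)·(k1 + 2k2 + 2k3 + k4) = 1.826614
s=1.980000, p=1.826614:
  k1 = f(1.980000, 1.826614) = -0.088641
  k2 = f(2.120000, 1.814204) = 0.079371
  k3 = f(2.120000, 1.837726) = 0.026114
  k4 = f(2.260000, 1.833926) = 0.174764
  p ← 1.826614 + (0.28/6)·(k1 + 2k2 + 2k3 + k4) = 1.840478
p(2.26) ≈ 1.8405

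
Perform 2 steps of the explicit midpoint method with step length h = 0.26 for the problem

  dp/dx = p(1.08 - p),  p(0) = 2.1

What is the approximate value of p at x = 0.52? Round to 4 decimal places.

1.5343

Midpoint: k1 = f(x_n, p_n); k2 = f(x_n + h/2, p_n + (h/2)·k1); p_{n+1} = p_n + h·k2.
x=0.000000, p=2.100000:
  k1 = f(0.000000, 2.100000) = -2.142000
  k2 = f(0.130000, 1.821540) = -1.350745
  p ← 2.100000 + 0.26·(-1.350745) = 1.748806
x=0.260000, p=1.748806:
  k1 = f(0.260000, 1.748806) = -1.169613
  k2 = f(0.390000, 1.596757) = -0.825135
  p ← 1.748806 + 0.26·(-0.825135) = 1.534271
p(0.52) ≈ 1.5343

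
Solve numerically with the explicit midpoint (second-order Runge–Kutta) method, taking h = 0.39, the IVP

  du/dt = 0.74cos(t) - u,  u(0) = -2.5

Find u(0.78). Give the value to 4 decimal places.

Midpoint: k1 = f(t_n, u_n); k2 = f(t_n + h/2, u_n + (h/2)·k1); u_{n+1} = u_n + h·k2.
t=0.000000, u=-2.500000:
  k1 = f(0.000000, -2.500000) = 3.240000
  k2 = f(0.195000, -1.868200) = 2.594175
  u ← -2.500000 + 0.39·2.594175 = -1.488272
t=0.390000, u=-1.488272:
  k1 = f(0.390000, -1.488272) = 2.172704
  k2 = f(0.585000, -1.064594) = 1.681541
  u ← -1.488272 + 0.39·1.681541 = -0.832471
u(0.78) ≈ -0.8325

-0.8325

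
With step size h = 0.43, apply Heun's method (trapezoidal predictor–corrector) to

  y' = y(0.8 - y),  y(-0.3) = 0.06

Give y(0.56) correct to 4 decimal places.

0.1104

Heun: k1 = f(s_n, y_n); k2 = f(s_n + h, y_n + h·k1); y_{n+1} = y_n + (h/2)·(k1 + k2).
s=-0.300000, y=0.060000:
  k1 = f(-0.300000, 0.060000) = 0.044400
  k2 = f(0.130000, 0.079092) = 0.057018
  y ← 0.060000 + (0.43/2)·(0.044400 + 0.057018) = 0.081805
s=0.130000, y=0.081805:
  k1 = f(0.130000, 0.081805) = 0.058752
  k2 = f(0.560000, 0.107068) = 0.074191
  y ← 0.081805 + (0.43/2)·(0.058752 + 0.074191) = 0.110388
y(0.56) ≈ 0.1104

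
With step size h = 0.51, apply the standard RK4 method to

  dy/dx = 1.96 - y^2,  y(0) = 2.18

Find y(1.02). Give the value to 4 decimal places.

1.4477

RK4: k1 = f(x_n, y_n); k2 = f(x_n + h/2, y_n + (h/2)·k1); k3 = f(x_n + h/2, y_n + (h/2)·k2); k4 = f(x_n + h, y_n + h·k3); y_{n+1} = y_n + (h/6)·(k1 + 2k2 + 2k3 + k4).
x=0.000000, y=2.180000:
  k1 = f(0.000000, 2.180000) = -2.792400
  k2 = f(0.255000, 1.467938) = -0.194842
  k3 = f(0.255000, 2.130315) = -2.578243
  k4 = f(0.510000, 0.865096) = 1.211609
  y ← 2.180000 + (0.51/6)·(k1 + 2k2 + 2k3 + k4) = 1.574208
x=0.510000, y=1.574208:
  k1 = f(0.510000, 1.574208) = -0.518132
  k2 = f(0.765000, 1.442085) = -0.119608
  k3 = f(0.765000, 1.543708) = -0.423035
  k4 = f(1.020000, 1.358460) = 0.114585
  y ← 1.574208 + (0.51/6)·(k1 + 2k2 + 2k3 + k4) = 1.447657
y(1.02) ≈ 1.4477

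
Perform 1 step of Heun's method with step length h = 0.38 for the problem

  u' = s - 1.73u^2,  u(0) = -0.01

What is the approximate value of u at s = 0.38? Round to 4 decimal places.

Heun: k1 = f(s_n, u_n); k2 = f(s_n + h, u_n + h·k1); u_{n+1} = u_n + (h/2)·(k1 + k2).
s=0.000000, u=-0.010000:
  k1 = f(0.000000, -0.010000) = -0.000173
  k2 = f(0.380000, -0.010066) = 0.379825
  u ← -0.010000 + (0.38/2)·(-0.000173 + 0.379825) = 0.062134
u(0.38) ≈ 0.0621

0.0621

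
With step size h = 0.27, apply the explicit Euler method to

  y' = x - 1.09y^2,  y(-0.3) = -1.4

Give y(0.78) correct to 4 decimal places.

-18.6810

Euler: y_{n+1} = y_n + h·f(x_n, y_n).
x=-0.300000, y=-1.400000: f=-2.436400 → y ← -1.400000 + 0.27·(-2.436400) = -2.057828
x=-0.030000, y=-2.057828: f=-4.645775 → y ← -2.057828 + 0.27·(-4.645775) = -3.312187
x=0.240000, y=-3.312187: f=-11.717937 → y ← -3.312187 + 0.27·(-11.717937) = -6.476030
x=0.510000, y=-6.476030: f=-45.203476 → y ← -6.476030 + 0.27·(-45.203476) = -18.680969
y(0.78) ≈ -18.6810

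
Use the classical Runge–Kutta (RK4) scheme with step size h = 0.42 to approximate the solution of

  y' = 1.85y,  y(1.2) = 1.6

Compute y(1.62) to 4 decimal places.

RK4: k1 = f(x_n, y_n); k2 = f(x_n + h/2, y_n + (h/2)·k1); k3 = f(x_n + h/2, y_n + (h/2)·k2); k4 = f(x_n + h, y_n + h·k3); y_{n+1} = y_n + (h/6)·(k1 + 2k2 + 2k3 + k4).
x=1.200000, y=1.600000:
  k1 = f(1.200000, 1.600000) = 2.960000
  k2 = f(1.410000, 2.221600) = 4.109960
  k3 = f(1.410000, 2.463092) = 4.556719
  k4 = f(1.620000, 3.513822) = 6.500571
  y ← 1.600000 + (0.42/6)·(k1 + 2k2 + 2k3 + k4) = 3.475575
y(1.62) ≈ 3.4756

3.4756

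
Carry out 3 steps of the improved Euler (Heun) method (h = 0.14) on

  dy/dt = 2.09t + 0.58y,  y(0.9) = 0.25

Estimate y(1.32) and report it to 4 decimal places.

Heun: k1 = f(t_n, y_n); k2 = f(t_n + h, y_n + h·k1); y_{n+1} = y_n + (h/2)·(k1 + k2).
t=0.900000, y=0.250000:
  k1 = f(0.900000, 0.250000) = 2.026000
  k2 = f(1.040000, 0.533640) = 2.483111
  y ← 0.250000 + (0.14/2)·(2.026000 + 2.483111) = 0.565638
t=1.040000, y=0.565638:
  k1 = f(1.040000, 0.565638) = 2.501670
  k2 = f(1.180000, 0.915872) = 2.997406
  y ← 0.565638 + (0.14/2)·(2.501670 + 2.997406) = 0.950573
t=1.180000, y=0.950573:
  k1 = f(1.180000, 0.950573) = 3.017532
  k2 = f(1.320000, 1.373028) = 3.555156
  y ← 0.950573 + (0.14/2)·(3.017532 + 3.555156) = 1.410661
y(1.32) ≈ 1.4107

1.4107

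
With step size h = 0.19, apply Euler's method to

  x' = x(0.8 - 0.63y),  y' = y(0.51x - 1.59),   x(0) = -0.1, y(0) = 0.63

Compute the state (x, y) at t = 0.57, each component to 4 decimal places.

-0.1322, 0.2046

Euler on (x,y): x_{n+1} = x_n + h·x', y_{n+1} = y_n + h·y'.
0.000000: (-0.100000, 0.630000); f=(-0.040310, -1.033830) → (-0.107659, 0.433572)
0.190000: (-0.107659, 0.433572); f=(-0.056720, -0.713186) → (-0.118436, 0.298067)
0.380000: (-0.118436, 0.298067); f=(-0.072508, -0.491930) → (-0.132212, 0.204600)
(x(0.57), y(0.57)) ≈ (-0.1322, 0.2046)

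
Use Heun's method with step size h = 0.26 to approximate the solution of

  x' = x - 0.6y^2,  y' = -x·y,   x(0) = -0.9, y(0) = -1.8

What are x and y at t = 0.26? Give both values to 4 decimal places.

Heun on (x,y): k1 = f(t_n, state_n); k2 = f(t_n + h, state_n + h·k1); state_{n+1} = state_n + (h/2)·(k1 + k2).
0.000000: (-0.900000, -1.800000)
  k1 = (-2.844000, -1.620000)
  predictor → (-1.639440, -2.221200)
  k2 = (-4.599678, -3.641524)
  → (-1.867678, -2.483998)
(x(0.26), y(0.26)) ≈ (-1.8677, -2.4840)

-1.8677, -2.4840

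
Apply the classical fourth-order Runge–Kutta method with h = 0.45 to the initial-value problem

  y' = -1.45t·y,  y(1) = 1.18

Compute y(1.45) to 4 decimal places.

0.5327

RK4: k1 = f(t_n, y_n); k2 = f(t_n + h/2, y_n + (h/2)·k1); k3 = f(t_n + h/2, y_n + (h/2)·k2); k4 = f(t_n + h, y_n + h·k3); y_{n+1} = y_n + (h/6)·(k1 + 2k2 + 2k3 + k4).
t=1.000000, y=1.180000:
  k1 = f(1.000000, 1.180000) = -1.711000
  k2 = f(1.225000, 0.795025) = -1.412163
  k3 = f(1.225000, 0.862263) = -1.531595
  k4 = f(1.450000, 0.490782) = -1.031870
  y ← 1.180000 + (0.45/6)·(k1 + 2k2 + 2k3 + k4) = 0.532721
y(1.45) ≈ 0.5327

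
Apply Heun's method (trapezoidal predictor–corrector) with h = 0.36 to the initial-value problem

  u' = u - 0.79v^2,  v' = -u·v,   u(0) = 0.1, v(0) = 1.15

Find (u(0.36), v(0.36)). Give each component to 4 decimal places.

Heun on (u,v): k1 = f(x_n, state_n); k2 = f(x_n + h, state_n + h·k1); state_{n+1} = state_n + (h/2)·(k1 + k2).
0.000000: (0.100000, 1.150000)
  k1 = (-0.944775, -0.115000)
  predictor → (-0.240119, 1.108600)
  k2 = (-1.211024, 0.266196)
  → (-0.288044, 1.177215)
(u(0.36), v(0.36)) ≈ (-0.2880, 1.1772)

-0.2880, 1.1772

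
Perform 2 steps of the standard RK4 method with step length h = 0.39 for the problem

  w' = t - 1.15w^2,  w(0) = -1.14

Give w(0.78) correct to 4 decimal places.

-14.5510

RK4: k1 = f(t_n, w_n); k2 = f(t_n + h/2, w_n + (h/2)·k1); k3 = f(t_n + h/2, w_n + (h/2)·k2); k4 = f(t_n + h, w_n + h·k3); w_{n+1} = w_n + (h/6)·(k1 + 2k2 + 2k3 + k4).
t=0.000000, w=-1.140000:
  k1 = f(0.000000, -1.140000) = -1.494540
  k2 = f(0.195000, -1.431435) = -2.161358
  k3 = f(0.195000, -1.561465) = -2.608898
  k4 = f(0.390000, -2.157470) = -4.962880
  w ← -1.140000 + (0.39/6)·(k1 + 2k2 + 2k3 + k4) = -2.179866
t=0.390000, w=-2.179866:
  k1 = f(0.390000, -2.179866) = -5.074586
  k2 = f(0.585000, -3.169410) = -10.966933
  k3 = f(0.585000, -4.318418) = -20.861040
  k4 = f(0.780000, -10.315671) = -121.595034
  w ← -2.179866 + (0.39/6)·(k1 + 2k2 + 2k3 + k4) = -14.551027
w(0.78) ≈ -14.5510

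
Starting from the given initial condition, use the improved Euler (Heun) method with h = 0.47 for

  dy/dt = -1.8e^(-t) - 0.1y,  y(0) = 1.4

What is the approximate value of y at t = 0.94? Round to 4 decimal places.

Heun: k1 = f(t_n, y_n); k2 = f(t_n + h, y_n + h·k1); y_{n+1} = y_n + (h/2)·(k1 + k2).
t=0.000000, y=1.400000:
  k1 = f(0.000000, 1.400000) = -1.940000
  k2 = f(0.470000, 0.488200) = -1.173824
  y ← 1.400000 + (0.47/2)·(-1.940000 + (-1.173824)) = 0.668251
t=0.470000, y=0.668251:
  k1 = f(0.470000, 0.668251) = -1.191829
  k2 = f(0.940000, 0.108092) = -0.713939
  y ← 0.668251 + (0.47/2)·(-1.191829 + (-0.713939)) = 0.220396
y(0.94) ≈ 0.2204

0.2204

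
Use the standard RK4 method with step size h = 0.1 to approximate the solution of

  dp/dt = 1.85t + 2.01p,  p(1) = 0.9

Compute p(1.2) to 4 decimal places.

RK4: k1 = f(t_n, p_n); k2 = f(t_n + h/2, p_n + (h/2)·k1); k3 = f(t_n + h/2, p_n + (h/2)·k2); k4 = f(t_n + h, p_n + h·k3); p_{n+1} = p_n + (h/6)·(k1 + 2k2 + 2k3 + k4).
t=1.000000, p=0.900000:
  k1 = f(1.000000, 0.900000) = 3.659000
  k2 = f(1.050000, 1.082950) = 4.119230
  k3 = f(1.050000, 1.105961) = 4.165483
  k4 = f(1.100000, 1.316548) = 4.681262
  p ← 0.900000 + (0.1/6)·(k1 + 2k2 + 2k3 + k4) = 1.315161
t=1.100000, p=1.315161:
  k1 = f(1.100000, 1.315161) = 4.678474
  k2 = f(1.150000, 1.549085) = 5.241161
  k3 = f(1.150000, 1.577219) = 5.297711
  k4 = f(1.200000, 1.844933) = 5.928314
  p ← 1.315161 + (0.1/6)·(k1 + 2k2 + 2k3 + k4) = 1.843237
p(1.2) ≈ 1.8432

1.8432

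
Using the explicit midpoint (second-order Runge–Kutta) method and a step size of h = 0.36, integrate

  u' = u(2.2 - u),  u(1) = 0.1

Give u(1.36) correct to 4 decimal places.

Midpoint: k1 = f(x_n, u_n); k2 = f(x_n + h/2, u_n + (h/2)·k1); u_{n+1} = u_n + h·k2.
x=1.000000, u=0.100000:
  k1 = f(1.000000, 0.100000) = 0.210000
  k2 = f(1.180000, 0.137800) = 0.284171
  u ← 0.100000 + 0.36·0.284171 = 0.202302
u(1.36) ≈ 0.2023

0.2023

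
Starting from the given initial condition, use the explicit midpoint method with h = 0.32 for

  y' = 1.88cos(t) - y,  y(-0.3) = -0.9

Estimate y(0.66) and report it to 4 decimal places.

Midpoint: k1 = f(t_n, y_n); k2 = f(t_n + h/2, y_n + (h/2)·k1); y_{n+1} = y_n + h·k2.
t=-0.300000, y=-0.900000:
  k1 = f(-0.300000, -0.900000) = 2.696033
  k2 = f(-0.140000, -0.468635) = 2.330241
  y ← -0.900000 + 0.32·2.330241 = -0.154323
t=0.020000, y=-0.154323:
  k1 = f(0.020000, -0.154323) = 2.033947
  k2 = f(0.180000, 0.171109) = 1.678518
  y ← -0.154323 + 0.32·1.678518 = 0.382803
t=0.340000, y=0.382803:
  k1 = f(0.340000, 0.382803) = 1.389576
  k2 = f(0.500000, 0.605135) = 1.044720
  y ← 0.382803 + 0.32·1.044720 = 0.717113
y(0.66) ≈ 0.7171

0.7171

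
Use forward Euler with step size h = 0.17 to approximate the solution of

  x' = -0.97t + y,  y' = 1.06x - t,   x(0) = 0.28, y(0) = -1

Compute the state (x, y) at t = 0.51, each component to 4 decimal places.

-0.2985, -1.0307

Euler on (x,y): x_{n+1} = x_n + h·x', y_{n+1} = y_n + h·y'.
0.000000: (0.280000, -1.000000); f=(-1.000000, 0.296800) → (0.110000, -0.949544)
0.170000: (0.110000, -0.949544); f=(-1.114444, -0.053400) → (-0.079455, -0.958622)
0.340000: (-0.079455, -0.958622); f=(-1.288422, -0.424223) → (-0.298487, -1.030740)
(x(0.51), y(0.51)) ≈ (-0.2985, -1.0307)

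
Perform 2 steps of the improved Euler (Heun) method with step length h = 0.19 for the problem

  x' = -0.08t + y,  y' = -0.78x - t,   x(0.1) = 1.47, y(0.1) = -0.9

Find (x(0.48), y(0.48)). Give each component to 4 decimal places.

1.0275, -1.3876

Heun on (x,y): k1 = f(t_n, state_n); k2 = f(t_n + h, state_n + h·k1); state_{n+1} = state_n + (h/2)·(k1 + k2).
0.100000: (1.470000, -0.900000)
  k1 = (-0.908000, -1.246600)
  predictor → (1.297480, -1.136854)
  k2 = (-1.160054, -1.302034)
  → (1.273535, -1.142120)
0.290000: (1.273535, -1.142120)
  k1 = (-1.165320, -1.283357)
  predictor → (1.052124, -1.385958)
  k2 = (-1.424358, -1.300657)
  → (1.027515, -1.387602)
(x(0.48), y(0.48)) ≈ (1.0275, -1.3876)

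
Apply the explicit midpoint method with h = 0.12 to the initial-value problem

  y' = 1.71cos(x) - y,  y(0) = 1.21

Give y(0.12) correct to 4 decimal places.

Midpoint: k1 = f(x_n, y_n); k2 = f(x_n + h/2, y_n + (h/2)·k1); y_{n+1} = y_n + h·k2.
x=0.000000, y=1.210000:
  k1 = f(0.000000, 1.210000) = 0.500000
  k2 = f(0.060000, 1.240000) = 0.466923
  y ← 1.210000 + 0.12·0.466923 = 1.266031
y(0.12) ≈ 1.2660

1.2660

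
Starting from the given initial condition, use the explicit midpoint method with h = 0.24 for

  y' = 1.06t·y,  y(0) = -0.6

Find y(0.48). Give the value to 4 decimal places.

Midpoint: k1 = f(t_n, y_n); k2 = f(t_n + h/2, y_n + (h/2)·k1); y_{n+1} = y_n + h·k2.
t=0.000000, y=-0.600000:
  k1 = f(0.000000, -0.600000) = 0.000000
  k2 = f(0.120000, -0.600000) = -0.076320
  y ← -0.600000 + 0.24·(-0.076320) = -0.618317
t=0.240000, y=-0.618317:
  k1 = f(0.240000, -0.618317) = -0.157300
  k2 = f(0.360000, -0.637193) = -0.243153
  y ← -0.618317 + 0.24·(-0.243153) = -0.676673
y(0.48) ≈ -0.6767

-0.6767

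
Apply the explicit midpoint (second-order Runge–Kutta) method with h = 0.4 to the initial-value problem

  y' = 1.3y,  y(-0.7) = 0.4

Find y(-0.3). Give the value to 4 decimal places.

0.6621

Midpoint: k1 = f(x_n, y_n); k2 = f(x_n + h/2, y_n + (h/2)·k1); y_{n+1} = y_n + h·k2.
x=-0.700000, y=0.400000:
  k1 = f(-0.700000, 0.400000) = 0.520000
  k2 = f(-0.500000, 0.504000) = 0.655200
  y ← 0.400000 + 0.4·0.655200 = 0.662080
y(-0.3) ≈ 0.6621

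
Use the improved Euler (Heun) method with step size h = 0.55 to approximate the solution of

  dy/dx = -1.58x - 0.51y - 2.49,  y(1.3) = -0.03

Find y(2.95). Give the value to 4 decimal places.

Heun: k1 = f(x_n, y_n); k2 = f(x_n + h, y_n + h·k1); y_{n+1} = y_n + (h/2)·(k1 + k2).
x=1.300000, y=-0.030000:
  k1 = f(1.300000, -0.030000) = -4.528700
  k2 = f(1.850000, -2.520785) = -4.127400
  y ← -0.030000 + (0.55/2)·(-4.528700 + (-4.127400)) = -2.410427
x=1.850000, y=-2.410427:
  k1 = f(1.850000, -2.410427) = -4.183682
  k2 = f(2.400000, -4.711453) = -3.879159
  y ← -2.410427 + (0.55/2)·(-4.183682 + (-3.879159)) = -4.627709
x=2.400000, y=-4.627709:
  k1 = f(2.400000, -4.627709) = -3.921869
  k2 = f(2.950000, -6.784736) = -3.690784
  y ← -4.627709 + (0.55/2)·(-3.921869 + (-3.690784)) = -6.721188
y(2.95) ≈ -6.7212

-6.7212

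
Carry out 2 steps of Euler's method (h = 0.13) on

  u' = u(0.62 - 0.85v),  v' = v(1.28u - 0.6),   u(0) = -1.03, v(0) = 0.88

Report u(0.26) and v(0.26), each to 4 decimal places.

Euler on (u,v): u_{n+1} = u_n + h·u', v_{n+1} = v_n + h·v'.
0.000000: (-1.030000, 0.880000); f=(0.131840, -1.688192) → (-1.012861, 0.660535)
0.130000: (-1.012861, 0.660535); f=(-0.059298, -1.252679) → (-1.020570, 0.497687)
(u(0.26), v(0.26)) ≈ (-1.0206, 0.4977)

-1.0206, 0.4977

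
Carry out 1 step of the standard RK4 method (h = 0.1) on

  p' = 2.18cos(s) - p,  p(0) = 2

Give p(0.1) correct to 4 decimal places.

2.0168

RK4: k1 = f(s_n, p_n); k2 = f(s_n + h/2, p_n + (h/2)·k1); k3 = f(s_n + h/2, p_n + (h/2)·k2); k4 = f(s_n + h, p_n + h·k3); p_{n+1} = p_n + (h/6)·(k1 + 2k2 + 2k3 + k4).
s=0.000000, p=2.000000:
  k1 = f(0.000000, 2.000000) = 0.180000
  k2 = f(0.050000, 2.009000) = 0.168276
  k3 = f(0.050000, 2.008414) = 0.168862
  k4 = f(0.100000, 2.016886) = 0.152223
  p ← 2.000000 + (0.1/6)·(k1 + 2k2 + 2k3 + k4) = 2.016775
p(0.1) ≈ 2.0168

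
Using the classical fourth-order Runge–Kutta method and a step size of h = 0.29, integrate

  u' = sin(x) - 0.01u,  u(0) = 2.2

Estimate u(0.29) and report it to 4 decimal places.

RK4: k1 = f(x_n, u_n); k2 = f(x_n + h/2, u_n + (h/2)·k1); k3 = f(x_n + h/2, u_n + (h/2)·k2); k4 = f(x_n + h, u_n + h·k3); u_{n+1} = u_n + (h/6)·(k1 + 2k2 + 2k3 + k4).
x=0.000000, u=2.200000:
  k1 = f(0.000000, 2.200000) = -0.022000
  k2 = f(0.145000, 2.196810) = 0.122524
  k3 = f(0.145000, 2.217766) = 0.122315
  k4 = f(0.290000, 2.235471) = 0.263598
  u ← 2.200000 + (0.29/6)·(k1 + 2k2 + 2k3 + k4) = 2.235345
u(0.29) ≈ 2.2353

2.2353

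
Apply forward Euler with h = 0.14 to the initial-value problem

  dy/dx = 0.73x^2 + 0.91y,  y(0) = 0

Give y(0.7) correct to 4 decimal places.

0.0654

Euler: y_{n+1} = y_n + h·f(x_n, y_n).
x=0.000000, y=0.000000: f=0.000000 → y ← 0.000000 + 0.14·0.000000 = 0.000000
x=0.140000, y=0.000000: f=0.014308 → y ← 0.000000 + 0.14·0.014308 = 0.002003
x=0.280000, y=0.002003: f=0.059055 → y ← 0.002003 + 0.14·0.059055 = 0.010271
x=0.420000, y=0.010271: f=0.138118 → y ← 0.010271 + 0.14·0.138118 = 0.029607
x=0.560000, y=0.029607: f=0.255871 → y ← 0.029607 + 0.14·0.255871 = 0.065429
y(0.7) ≈ 0.0654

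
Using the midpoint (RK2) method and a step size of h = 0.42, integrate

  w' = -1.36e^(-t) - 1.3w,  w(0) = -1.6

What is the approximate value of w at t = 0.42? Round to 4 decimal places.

Midpoint: k1 = f(t_n, w_n); k2 = f(t_n + h/2, w_n + (h/2)·k1); w_{n+1} = w_n + h·k2.
t=0.000000, w=-1.600000:
  k1 = f(0.000000, -1.600000) = 0.720000
  k2 = f(0.210000, -1.448800) = 0.781045
  w ← -1.600000 + 0.42·0.781045 = -1.271961
w(0.42) ≈ -1.2720

-1.2720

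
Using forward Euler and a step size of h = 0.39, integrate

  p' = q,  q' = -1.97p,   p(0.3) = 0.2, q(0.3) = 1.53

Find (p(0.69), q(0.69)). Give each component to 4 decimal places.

Euler on (p,q): p_{n+1} = p_n + h·p', q_{n+1} = q_n + h·q'.
0.300000: (0.200000, 1.530000); f=(1.530000, -0.394000) → (0.796700, 1.376340)
(p(0.69), q(0.69)) ≈ (0.7967, 1.3763)

0.7967, 1.3763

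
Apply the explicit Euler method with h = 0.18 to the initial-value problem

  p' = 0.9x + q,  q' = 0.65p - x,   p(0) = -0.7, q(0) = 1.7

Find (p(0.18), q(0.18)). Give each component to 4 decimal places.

Euler on (p,q): p_{n+1} = p_n + h·p', q_{n+1} = q_n + h·q'.
0.000000: (-0.700000, 1.700000); f=(1.700000, -0.455000) → (-0.394000, 1.618100)
(p(0.18), q(0.18)) ≈ (-0.3940, 1.6181)

-0.3940, 1.6181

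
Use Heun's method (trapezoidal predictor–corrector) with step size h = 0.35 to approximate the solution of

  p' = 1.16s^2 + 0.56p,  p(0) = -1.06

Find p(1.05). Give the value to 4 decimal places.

Heun: k1 = f(s_n, p_n); k2 = f(s_n + h, p_n + h·k1); p_{n+1} = p_n + (h/2)·(k1 + k2).
s=0.000000, p=-1.060000:
  k1 = f(0.000000, -1.060000) = -0.593600
  k2 = f(0.350000, -1.267760) = -0.567846
  p ← -1.060000 + (0.35/2)·(-0.593600 + (-0.567846)) = -1.263253
s=0.350000, p=-1.263253:
  k1 = f(0.350000, -1.263253) = -0.565322
  k2 = f(0.700000, -1.461116) = -0.249825
  p ← -1.263253 + (0.35/2)·(-0.565322 + (-0.249825)) = -1.405904
s=0.700000, p=-1.405904:
  k1 = f(0.700000, -1.405904) = -0.218906
  k2 = f(1.050000, -1.482521) = 0.448688
  p ← -1.405904 + (0.35/2)·(-0.218906 + 0.448688) = -1.365692
p(1.05) ≈ -1.3657

-1.3657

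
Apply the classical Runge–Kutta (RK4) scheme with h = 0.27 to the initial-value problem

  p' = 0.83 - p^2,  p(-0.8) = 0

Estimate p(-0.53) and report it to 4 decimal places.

RK4: k1 = f(x_n, p_n); k2 = f(x_n + h/2, p_n + (h/2)·k1); k3 = f(x_n + h/2, p_n + (h/2)·k2); k4 = f(x_n + h, p_n + h·k3); p_{n+1} = p_n + (h/6)·(k1 + 2k2 + 2k3 + k4).
x=-0.800000, p=0.000000:
  k1 = f(-0.800000, 0.000000) = 0.830000
  k2 = f(-0.665000, 0.112050) = 0.817445
  k3 = f(-0.665000, 0.110355) = 0.817822
  k4 = f(-0.530000, 0.220812) = 0.781242
  p ← 0.000000 + (0.27/6)·(k1 + 2k2 + 2k3 + k4) = 0.219680
p(-0.53) ≈ 0.2197

0.2197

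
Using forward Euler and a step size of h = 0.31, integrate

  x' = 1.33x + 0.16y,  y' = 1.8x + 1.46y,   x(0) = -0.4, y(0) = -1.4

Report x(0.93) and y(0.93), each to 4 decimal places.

Euler on (x,y): x_{n+1} = x_n + h·x', y_{n+1} = y_n + h·y'.
0.000000: (-0.400000, -1.400000); f=(-0.756000, -2.764000) → (-0.634360, -2.256840)
0.310000: (-0.634360, -2.256840); f=(-1.204793, -4.436834) → (-1.007846, -3.632259)
0.620000: (-1.007846, -3.632259); f=(-1.921596, -7.117220) → (-1.603541, -5.838597)
(x(0.93), y(0.93)) ≈ (-1.6035, -5.8386)

-1.6035, -5.8386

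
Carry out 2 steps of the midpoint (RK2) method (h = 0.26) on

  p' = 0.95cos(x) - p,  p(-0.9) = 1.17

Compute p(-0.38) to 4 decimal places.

Midpoint: k1 = f(x_n, p_n); k2 = f(x_n + h/2, p_n + (h/2)·k1); p_{n+1} = p_n + h·k2.
x=-0.900000, p=1.170000:
  k1 = f(-0.900000, 1.170000) = -0.579471
  k2 = f(-0.770000, 1.094669) = -0.412654
  p ← 1.170000 + 0.26·(-0.412654) = 1.062710
x=-0.640000, p=1.062710:
  k1 = f(-0.640000, 1.062710) = -0.300719
  k2 = f(-0.510000, 1.023617) = -0.194509
  p ← 1.062710 + 0.26·(-0.194509) = 1.012138
p(-0.38) ≈ 1.0121

1.0121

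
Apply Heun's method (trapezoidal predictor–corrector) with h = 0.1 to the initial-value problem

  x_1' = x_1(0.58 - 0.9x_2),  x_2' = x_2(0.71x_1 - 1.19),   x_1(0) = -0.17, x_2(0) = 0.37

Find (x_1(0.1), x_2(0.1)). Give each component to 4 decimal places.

-0.1746, 0.3246

Heun on (x_1,x_2): k1 = f(s_n, state_n); k2 = f(s_n + h, state_n + h·k1); state_{n+1} = state_n + (h/2)·(k1 + k2).
0.000000: (-0.170000, 0.370000)
  k1 = (-0.041990, -0.484959)
  predictor → (-0.174199, 0.321504)
  k2 = (-0.050630, -0.422354)
  → (-0.174631, 0.324634)
(x_1(0.1), x_2(0.1)) ≈ (-0.1746, 0.3246)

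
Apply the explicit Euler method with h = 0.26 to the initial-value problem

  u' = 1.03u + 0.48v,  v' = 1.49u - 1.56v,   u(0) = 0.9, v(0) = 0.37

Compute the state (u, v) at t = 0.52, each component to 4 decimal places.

1.5761, 0.7979

Euler on (u,v): u_{n+1} = u_n + h·u', v_{n+1} = v_n + h·v'.
0.000000: (0.900000, 0.370000); f=(1.104600, 0.763800) → (1.187196, 0.568588)
0.260000: (1.187196, 0.568588); f=(1.495734, 0.881925) → (1.576087, 0.797888)
(u(0.52), v(0.52)) ≈ (1.5761, 0.7979)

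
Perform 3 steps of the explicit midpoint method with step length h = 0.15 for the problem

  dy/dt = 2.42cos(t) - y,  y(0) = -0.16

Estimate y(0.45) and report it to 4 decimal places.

0.7394

Midpoint: k1 = f(t_n, y_n); k2 = f(t_n + h/2, y_n + (h/2)·k1); y_{n+1} = y_n + h·k2.
t=0.000000, y=-0.160000:
  k1 = f(0.000000, -0.160000) = 2.580000
  k2 = f(0.075000, 0.033500) = 2.379697
  y ← -0.160000 + 0.15·2.379697 = 0.196955
t=0.150000, y=0.196955:
  k1 = f(0.150000, 0.196955) = 2.195871
  k2 = f(0.225000, 0.361645) = 1.997357
  y ← 0.196955 + 0.15·1.997357 = 0.496558
t=0.300000, y=0.496558:
  k1 = f(0.300000, 0.496558) = 1.815356
  k2 = f(0.375000, 0.632710) = 1.619119
  y ← 0.496558 + 0.15·1.619119 = 0.739426
y(0.45) ≈ 0.7394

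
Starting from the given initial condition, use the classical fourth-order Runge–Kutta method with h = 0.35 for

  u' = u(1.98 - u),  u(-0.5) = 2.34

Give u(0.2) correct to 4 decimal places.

2.0599

RK4: k1 = f(s_n, u_n); k2 = f(s_n + h/2, u_n + (h/2)·k1); k3 = f(s_n + h/2, u_n + (h/2)·k2); k4 = f(s_n + h, u_n + h·k3); u_{n+1} = u_n + (h/6)·(k1 + 2k2 + 2k3 + k4).
s=-0.500000, u=2.340000:
  k1 = f(-0.500000, 2.340000) = -0.842400
  k2 = f(-0.325000, 2.192580) = -0.466099
  k3 = f(-0.325000, 2.258433) = -0.628822
  k4 = f(-0.150000, 2.119912) = -0.296602
  u ← 2.340000 + (0.35/6)·(k1 + 2k2 + 2k3 + k4) = 2.145818
s=-0.150000, u=2.145818:
  k1 = f(-0.150000, 2.145818) = -0.355814
  k2 = f(0.025000, 2.083550) = -0.215752
  k3 = f(0.025000, 2.108061) = -0.269960
  k4 = f(0.200000, 2.051331) = -0.146324
  u ← 2.145818 + (0.35/6)·(k1 + 2k2 + 2k3 + k4) = 2.059860
u(0.2) ≈ 2.0599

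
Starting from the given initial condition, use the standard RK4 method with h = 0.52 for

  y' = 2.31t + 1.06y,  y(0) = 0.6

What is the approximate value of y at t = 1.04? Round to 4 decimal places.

RK4: k1 = f(t_n, y_n); k2 = f(t_n + h/2, y_n + (h/2)·k1); k3 = f(t_n + h/2, y_n + (h/2)·k2); k4 = f(t_n + h, y_n + h·k3); y_{n+1} = y_n + (h/6)·(k1 + 2k2 + 2k3 + k4).
t=0.000000, y=0.600000:
  k1 = f(0.000000, 0.600000) = 0.636000
  k2 = f(0.260000, 0.765360) = 1.411882
  k3 = f(0.260000, 0.967089) = 1.625715
  k4 = f(0.520000, 1.445372) = 2.733294
  y ← 0.600000 + (0.52/6)·(k1 + 2k2 + 2k3 + k4) = 1.418522
t=0.520000, y=1.418522:
  k1 = f(0.520000, 1.418522) = 2.704833
  k2 = f(0.780000, 2.121779) = 4.050886
  k3 = f(0.780000, 2.471752) = 4.421858
  k4 = f(1.040000, 3.717888) = 6.343361
  y ← 1.418522 + (0.52/6)·(k1 + 2k2 + 2k3 + k4) = 3.671308
y(1.04) ≈ 3.6713

3.6713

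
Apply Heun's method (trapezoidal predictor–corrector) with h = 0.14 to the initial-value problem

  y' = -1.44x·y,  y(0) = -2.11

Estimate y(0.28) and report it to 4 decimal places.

Heun: k1 = f(x_n, y_n); k2 = f(x_n + h, y_n + h·k1); y_{n+1} = y_n + (h/2)·(k1 + k2).
x=0.000000, y=-2.110000:
  k1 = f(0.000000, -2.110000) = 0.000000
  k2 = f(0.140000, -2.110000) = 0.425376
  y ← -2.110000 + (0.14/2)·(0.000000 + 0.425376) = -2.080224
x=0.140000, y=-2.080224:
  k1 = f(0.140000, -2.080224) = 0.419373
  k2 = f(0.280000, -2.021511) = 0.815073
  y ← -2.080224 + (0.14/2)·(0.419373 + 0.815073) = -1.993812
y(0.28) ≈ -1.9938

-1.9938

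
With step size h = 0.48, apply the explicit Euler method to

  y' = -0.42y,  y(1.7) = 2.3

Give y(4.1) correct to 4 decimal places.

0.7462

Euler: y_{n+1} = y_n + h·f(s_n, y_n).
s=1.700000, y=2.300000: f=-0.966000 → y ← 2.300000 + 0.48·(-0.966000) = 1.836320
s=2.180000, y=1.836320: f=-0.771254 → y ← 1.836320 + 0.48·(-0.771254) = 1.466118
s=2.660000, y=1.466118: f=-0.615770 → y ← 1.466118 + 0.48·(-0.615770) = 1.170549
s=3.140000, y=1.170549: f=-0.491630 → y ← 1.170549 + 0.48·(-0.491630) = 0.934566
s=3.620000, y=0.934566: f=-0.392518 → y ← 0.934566 + 0.48·(-0.392518) = 0.746157
y(4.1) ≈ 0.7462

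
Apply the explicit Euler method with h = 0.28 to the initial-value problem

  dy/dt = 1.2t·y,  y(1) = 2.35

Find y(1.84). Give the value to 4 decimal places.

6.8433

Euler: y_{n+1} = y_n + h·f(t_n, y_n).
t=1.000000, y=2.350000: f=2.820000 → y ← 2.350000 + 0.28·2.820000 = 3.139600
t=1.280000, y=3.139600: f=4.822426 → y ← 3.139600 + 0.28·4.822426 = 4.489879
t=1.560000, y=4.489879: f=8.405054 → y ← 4.489879 + 0.28·8.405054 = 6.843294
y(1.84) ≈ 6.8433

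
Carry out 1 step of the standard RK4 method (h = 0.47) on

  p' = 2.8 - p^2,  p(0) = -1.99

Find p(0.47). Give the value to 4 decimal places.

-3.8623

RK4: k1 = f(x_n, p_n); k2 = f(x_n + h/2, p_n + (h/2)·k1); k3 = f(x_n + h/2, p_n + (h/2)·k2); k4 = f(x_n + h, p_n + h·k3); p_{n+1} = p_n + (h/6)·(k1 + 2k2 + 2k3 + k4).
x=0.000000, p=-1.990000:
  k1 = f(0.000000, -1.990000) = -1.160100
  k2 = f(0.235000, -2.262624) = -2.319465
  k3 = f(0.235000, -2.535074) = -3.626602
  k4 = f(0.470000, -3.694503) = -10.849351
  p ← -1.990000 + (0.47/6)·(k1 + 2k2 + 2k3 + k4) = -3.862291
p(0.47) ≈ -3.8623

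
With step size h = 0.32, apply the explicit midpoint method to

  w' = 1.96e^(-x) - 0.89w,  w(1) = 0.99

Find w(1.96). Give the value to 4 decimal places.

Midpoint: k1 = f(x_n, w_n); k2 = f(x_n + h/2, w_n + (h/2)·k1); w_{n+1} = w_n + h·k2.
x=1.000000, w=0.990000:
  k1 = f(1.000000, 0.990000) = -0.160056
  k2 = f(1.160000, 0.964391) = -0.243875
  w ← 0.990000 + 0.32·(-0.243875) = 0.911960
x=1.320000, w=0.911960:
  k1 = f(1.320000, 0.911960) = -0.288059
  k2 = f(1.480000, 0.865871) = -0.324455
  w ← 0.911960 + 0.32·(-0.324455) = 0.808134
x=1.640000, w=0.808134:
  k1 = f(1.640000, 0.808134) = -0.339039
  k2 = f(1.800000, 0.753888) = -0.346975
  w ← 0.808134 + 0.32·(-0.346975) = 0.697103
w(1.96) ≈ 0.6971

0.6971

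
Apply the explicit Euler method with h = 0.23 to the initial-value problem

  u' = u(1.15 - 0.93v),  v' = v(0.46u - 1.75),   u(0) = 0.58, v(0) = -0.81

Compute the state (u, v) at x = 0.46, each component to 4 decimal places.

1.1497, -0.3660

Euler on (u,v): u_{n+1} = u_n + h·u', v_{n+1} = v_n + h·v'.
0.000000: (0.580000, -0.810000); f=(1.103914, 1.201392) → (0.833900, -0.533680)
0.230000: (0.833900, -0.533680); f=(1.372868, 0.729223) → (1.149660, -0.365958)
(u(0.46), v(0.46)) ≈ (1.1497, -0.3660)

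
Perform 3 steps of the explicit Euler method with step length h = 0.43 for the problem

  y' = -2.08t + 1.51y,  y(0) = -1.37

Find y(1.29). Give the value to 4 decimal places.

Euler: y_{n+1} = y_n + h·f(t_n, y_n).
t=0.000000, y=-1.370000: f=-2.068700 → y ← -1.370000 + 0.43·(-2.068700) = -2.259541
t=0.430000, y=-2.259541: f=-4.306307 → y ← -2.259541 + 0.43·(-4.306307) = -4.111253
t=0.860000, y=-4.111253: f=-7.996792 → y ← -4.111253 + 0.43·(-7.996792) = -7.549874
y(1.29) ≈ -7.5499

-7.5499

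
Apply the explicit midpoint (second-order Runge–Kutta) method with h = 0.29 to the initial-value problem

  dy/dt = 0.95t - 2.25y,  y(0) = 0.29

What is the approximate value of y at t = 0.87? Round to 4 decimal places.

Midpoint: k1 = f(t_n, y_n); k2 = f(t_n + h/2, y_n + (h/2)·k1); y_{n+1} = y_n + h·k2.
t=0.000000, y=0.290000:
  k1 = f(0.000000, 0.290000) = -0.652500
  k2 = f(0.145000, 0.195387) = -0.301872
  y ← 0.290000 + 0.29·(-0.301872) = 0.202457
t=0.290000, y=0.202457:
  k1 = f(0.290000, 0.202457) = -0.180029
  k2 = f(0.435000, 0.176353) = 0.016456
  y ← 0.202457 + 0.29·0.016456 = 0.207229
t=0.580000, y=0.207229:
  k1 = f(0.580000, 0.207229) = 0.084734
  k2 = f(0.725000, 0.219516) = 0.194840
  y ← 0.207229 + 0.29·0.194840 = 0.263733
y(0.87) ≈ 0.2637

0.2637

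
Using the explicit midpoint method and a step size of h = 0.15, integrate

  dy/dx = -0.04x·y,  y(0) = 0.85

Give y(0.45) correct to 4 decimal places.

0.8466

Midpoint: k1 = f(x_n, y_n); k2 = f(x_n + h/2, y_n + (h/2)·k1); y_{n+1} = y_n + h·k2.
x=0.000000, y=0.850000:
  k1 = f(0.000000, 0.850000) = 0.000000
  k2 = f(0.075000, 0.850000) = -0.002550
  y ← 0.850000 + 0.15·(-0.002550) = 0.849618
x=0.150000, y=0.849618:
  k1 = f(0.150000, 0.849618) = -0.005098
  k2 = f(0.225000, 0.849235) = -0.007643
  y ← 0.849618 + 0.15·(-0.007643) = 0.848471
x=0.300000, y=0.848471:
  k1 = f(0.300000, 0.848471) = -0.010182
  k2 = f(0.375000, 0.847707) = -0.012716
  y ← 0.848471 + 0.15·(-0.012716) = 0.846564
y(0.45) ≈ 0.8466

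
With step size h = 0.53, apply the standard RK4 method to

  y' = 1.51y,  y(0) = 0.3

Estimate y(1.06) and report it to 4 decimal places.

RK4: k1 = f(x_n, y_n); k2 = f(x_n + h/2, y_n + (h/2)·k1); k3 = f(x_n + h/2, y_n + (h/2)·k2); k4 = f(x_n + h, y_n + h·k3); y_{n+1} = y_n + (h/6)·(k1 + 2k2 + 2k3 + k4).
x=0.000000, y=0.300000:
  k1 = f(0.000000, 0.300000) = 0.453000
  k2 = f(0.265000, 0.420045) = 0.634268
  k3 = f(0.265000, 0.468081) = 0.706802
  k4 = f(0.530000, 0.674605) = 1.018654
  y ← 0.300000 + (0.53/6)·(k1 + 2k2 + 2k3 + k4) = 0.666919
x=0.530000, y=0.666919:
  k1 = f(0.530000, 0.666919) = 1.007047
  k2 = f(0.795000, 0.933786) = 1.410017
  k3 = f(0.795000, 1.040573) = 1.571265
  k4 = f(1.060000, 1.499689) = 2.264530
  y ← 0.666919 + (0.53/6)·(k1 + 2k2 + 2k3 + k4) = 1.482601
y(1.06) ≈ 1.4826

1.4826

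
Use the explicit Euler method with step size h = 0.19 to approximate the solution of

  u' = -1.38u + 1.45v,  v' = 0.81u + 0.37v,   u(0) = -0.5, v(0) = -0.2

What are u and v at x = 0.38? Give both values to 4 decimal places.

Euler on (u,v): u_{n+1} = u_n + h·u', v_{n+1} = v_n + h·v'.
0.000000: (-0.500000, -0.200000); f=(0.400000, -0.479000) → (-0.424000, -0.291010)
0.190000: (-0.424000, -0.291010); f=(0.163156, -0.451114) → (-0.393000, -0.376722)
(u(0.38), v(0.38)) ≈ (-0.3930, -0.3767)

-0.3930, -0.3767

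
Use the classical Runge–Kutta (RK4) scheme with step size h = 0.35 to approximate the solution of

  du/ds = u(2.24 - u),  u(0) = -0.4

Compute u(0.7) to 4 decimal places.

RK4: k1 = f(s_n, u_n); k2 = f(s_n + h/2, u_n + (h/2)·k1); k3 = f(s_n + h/2, u_n + (h/2)·k2); k4 = f(s_n + h, u_n + h·k3); u_{n+1} = u_n + (h/6)·(k1 + 2k2 + 2k3 + k4).
s=0.000000, u=-0.400000:
  k1 = f(0.000000, -0.400000) = -1.056000
  k2 = f(0.175000, -0.584800) = -1.651943
  k3 = f(0.175000, -0.689090) = -2.018407
  k4 = f(0.350000, -1.106442) = -3.702646
  u ← -0.400000 + (0.35/6)·(k1 + 2k2 + 2k3 + k4) = -1.105795
s=0.350000, u=-1.105795:
  k1 = f(0.350000, -1.105795) = -3.699764
  k2 = f(0.525000, -1.753254) = -7.001188
  k3 = f(0.525000, -2.331003) = -10.655021
  k4 = f(0.700000, -4.835053) = -34.208252
  u ← -1.105795 + (0.35/6)·(k1 + 2k2 + 2k3 + k4) = -5.376987
u(0.7) ≈ -5.3770

-5.3770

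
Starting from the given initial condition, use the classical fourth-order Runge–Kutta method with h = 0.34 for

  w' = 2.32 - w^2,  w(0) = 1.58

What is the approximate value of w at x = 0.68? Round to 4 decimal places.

RK4: k1 = f(x_n, w_n); k2 = f(x_n + h/2, w_n + (h/2)·k1); k3 = f(x_n + h/2, w_n + (h/2)·k2); k4 = f(x_n + h, w_n + h·k3); w_{n+1} = w_n + (h/6)·(k1 + 2k2 + 2k3 + k4).
x=0.000000, w=1.580000:
  k1 = f(0.000000, 1.580000) = -0.176400
  k2 = f(0.170000, 1.550012) = -0.082537
  k3 = f(0.170000, 1.565969) = -0.132258
  k4 = f(0.340000, 1.535032) = -0.036324
  w ← 1.580000 + (0.34/6)·(k1 + 2k2 + 2k3 + k4) = 1.543602
x=0.340000, w=1.543602:
  k1 = f(0.340000, 1.543602) = -0.062708
  k2 = f(0.510000, 1.532942) = -0.029911
  k3 = f(0.510000, 1.538517) = -0.047036
  k4 = f(0.680000, 1.527610) = -0.013593
  w ← 1.543602 + (0.34/6)·(k1 + 2k2 + 2k3 + k4) = 1.530558
w(0.68) ≈ 1.5306

1.5306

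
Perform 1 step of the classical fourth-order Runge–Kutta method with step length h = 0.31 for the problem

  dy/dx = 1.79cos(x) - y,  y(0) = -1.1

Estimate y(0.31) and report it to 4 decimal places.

RK4: k1 = f(x_n, y_n); k2 = f(x_n + h/2, y_n + (h/2)·k1); k3 = f(x_n + h/2, y_n + (h/2)·k2); k4 = f(x_n + h, y_n + h·k3); y_{n+1} = y_n + (h/6)·(k1 + 2k2 + 2k3 + k4).
x=0.000000, y=-1.100000:
  k1 = f(0.000000, -1.100000) = 2.890000
  k2 = f(0.155000, -0.652050) = 2.420591
  k3 = f(0.155000, -0.724808) = 2.493349
  k4 = f(0.310000, -0.327062) = 2.031739
  y ← -1.100000 + (0.31/6)·(k1 + 2k2 + 2k3 + k4) = -0.337936
y(0.31) ≈ -0.3379

-0.3379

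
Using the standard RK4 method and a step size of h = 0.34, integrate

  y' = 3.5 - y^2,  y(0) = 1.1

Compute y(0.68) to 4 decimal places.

RK4: k1 = f(x_n, y_n); k2 = f(x_n + h/2, y_n + (h/2)·k1); k3 = f(x_n + h/2, y_n + (h/2)·k2); k4 = f(x_n + h, y_n + h·k3); y_{n+1} = y_n + (h/6)·(k1 + 2k2 + 2k3 + k4).
x=0.000000, y=1.100000:
  k1 = f(0.000000, 1.100000) = 2.290000
  k2 = f(0.170000, 1.489300) = 1.281986
  k3 = f(0.170000, 1.317938) = 1.763041
  k4 = f(0.340000, 1.699434) = 0.611925
  y ← 1.100000 + (0.34/6)·(k1 + 2k2 + 2k3 + k4) = 1.609545
x=0.340000, y=1.609545:
  k1 = f(0.340000, 1.609545) = 0.909364
  k2 = f(0.510000, 1.764137) = 0.387820
  k3 = f(0.510000, 1.675475) = 0.692784
  k4 = f(0.680000, 1.845092) = 0.095635
  y ← 1.609545 + (0.34/6)·(k1 + 2k2 + 2k3 + k4) = 1.788964
y(0.68) ≈ 1.7890

1.7890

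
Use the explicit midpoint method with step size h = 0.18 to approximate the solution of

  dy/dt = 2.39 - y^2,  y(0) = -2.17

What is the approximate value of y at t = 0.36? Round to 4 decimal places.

Midpoint: k1 = f(t_n, y_n); k2 = f(t_n + h/2, y_n + (h/2)·k1); y_{n+1} = y_n + h·k2.
t=0.000000, y=-2.170000:
  k1 = f(0.000000, -2.170000) = -2.318900
  k2 = f(0.090000, -2.378701) = -3.268218
  y ← -2.170000 + 0.18·(-3.268218) = -2.758279
t=0.180000, y=-2.758279:
  k1 = f(0.180000, -2.758279) = -5.218105
  k2 = f(0.270000, -3.227909) = -8.029395
  y ← -2.758279 + 0.18·(-8.029395) = -4.203570
y(0.36) ≈ -4.2036

-4.2036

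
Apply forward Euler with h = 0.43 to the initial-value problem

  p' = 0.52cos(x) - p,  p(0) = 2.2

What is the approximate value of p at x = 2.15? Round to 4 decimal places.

0.2431

Euler: p_{n+1} = p_n + h·f(x_n, p_n).
x=0.000000, p=2.200000: f=-1.680000 → p ← 2.200000 + 0.43·(-1.680000) = 1.477600
x=0.430000, p=1.477600: f=-1.004938 → p ← 1.477600 + 0.43·(-1.004938) = 1.045477
x=0.860000, p=1.045477: f=-0.706209 → p ← 1.045477 + 0.43·(-0.706209) = 0.741807
x=1.290000, p=0.741807: f=-0.597704 → p ← 0.741807 + 0.43·(-0.597704) = 0.484794
x=1.720000, p=0.484794: f=-0.562092 → p ← 0.484794 + 0.43·(-0.562092) = 0.243094
p(2.15) ≈ 0.2431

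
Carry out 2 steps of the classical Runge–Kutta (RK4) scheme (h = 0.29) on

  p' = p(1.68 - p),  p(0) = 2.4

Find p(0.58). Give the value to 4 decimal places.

1.8950

RK4: k1 = f(s_n, p_n); k2 = f(s_n + h/2, p_n + (h/2)·k1); k3 = f(s_n + h/2, p_n + (h/2)·k2); k4 = f(s_n + h, p_n + h·k3); p_{n+1} = p_n + (h/6)·(k1 + 2k2 + 2k3 + k4).
s=0.000000, p=2.400000:
  k1 = f(0.000000, 2.400000) = -1.728000
  k2 = f(0.145000, 2.149440) = -1.009033
  k3 = f(0.145000, 2.253690) = -1.292920
  k4 = f(0.290000, 2.025053) = -0.698751
  p ← 2.400000 + (0.29/6)·(k1 + 2k2 + 2k3 + k4) = 2.060185
s=0.290000, p=2.060185:
  k1 = f(0.290000, 2.060185) = -0.783251
  k2 = f(0.435000, 1.946613) = -0.518993
  k3 = f(0.435000, 1.984931) = -0.605267
  k4 = f(0.580000, 1.884658) = -0.385709
  p ← 2.060185 + (0.29/6)·(k1 + 2k2 + 2k3 + k4) = 1.895007
p(0.58) ≈ 1.8950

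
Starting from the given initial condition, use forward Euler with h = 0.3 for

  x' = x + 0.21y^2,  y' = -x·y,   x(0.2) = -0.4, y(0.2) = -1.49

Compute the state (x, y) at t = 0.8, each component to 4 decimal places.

Euler on (x,y): x_{n+1} = x_n + h·x', y_{n+1} = y_n + h·y'.
0.200000: (-0.400000, -1.490000); f=(0.066221, -0.596000) → (-0.380134, -1.668800)
0.500000: (-0.380134, -1.668800); f=(0.204694, -0.634367) → (-0.318726, -1.859110)
(x(0.8), y(0.8)) ≈ (-0.3187, -1.8591)

-0.3187, -1.8591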